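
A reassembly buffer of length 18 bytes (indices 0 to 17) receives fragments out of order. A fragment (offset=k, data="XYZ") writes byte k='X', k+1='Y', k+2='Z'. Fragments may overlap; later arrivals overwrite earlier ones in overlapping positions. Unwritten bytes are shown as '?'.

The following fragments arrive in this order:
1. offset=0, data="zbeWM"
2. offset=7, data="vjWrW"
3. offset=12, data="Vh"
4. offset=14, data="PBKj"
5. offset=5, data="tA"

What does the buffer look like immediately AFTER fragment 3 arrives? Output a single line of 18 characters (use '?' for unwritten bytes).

Answer: zbeWM??vjWrWVh????

Derivation:
Fragment 1: offset=0 data="zbeWM" -> buffer=zbeWM?????????????
Fragment 2: offset=7 data="vjWrW" -> buffer=zbeWM??vjWrW??????
Fragment 3: offset=12 data="Vh" -> buffer=zbeWM??vjWrWVh????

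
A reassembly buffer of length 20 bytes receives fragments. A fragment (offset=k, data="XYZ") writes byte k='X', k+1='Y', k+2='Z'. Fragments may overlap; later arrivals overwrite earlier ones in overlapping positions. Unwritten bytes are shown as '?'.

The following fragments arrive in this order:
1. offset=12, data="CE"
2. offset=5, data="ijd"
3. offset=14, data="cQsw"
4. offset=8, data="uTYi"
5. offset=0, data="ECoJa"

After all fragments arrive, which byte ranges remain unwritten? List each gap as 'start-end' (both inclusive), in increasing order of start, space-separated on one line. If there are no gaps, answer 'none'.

Fragment 1: offset=12 len=2
Fragment 2: offset=5 len=3
Fragment 3: offset=14 len=4
Fragment 4: offset=8 len=4
Fragment 5: offset=0 len=5
Gaps: 18-19

Answer: 18-19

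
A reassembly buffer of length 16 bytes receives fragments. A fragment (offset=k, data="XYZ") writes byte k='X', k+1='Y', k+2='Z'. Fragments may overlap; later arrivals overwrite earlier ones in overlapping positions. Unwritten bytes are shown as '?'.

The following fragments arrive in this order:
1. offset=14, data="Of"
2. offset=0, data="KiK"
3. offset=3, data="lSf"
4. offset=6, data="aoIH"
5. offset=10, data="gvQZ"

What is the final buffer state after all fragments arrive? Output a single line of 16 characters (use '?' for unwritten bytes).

Fragment 1: offset=14 data="Of" -> buffer=??????????????Of
Fragment 2: offset=0 data="KiK" -> buffer=KiK???????????Of
Fragment 3: offset=3 data="lSf" -> buffer=KiKlSf????????Of
Fragment 4: offset=6 data="aoIH" -> buffer=KiKlSfaoIH????Of
Fragment 5: offset=10 data="gvQZ" -> buffer=KiKlSfaoIHgvQZOf

Answer: KiKlSfaoIHgvQZOf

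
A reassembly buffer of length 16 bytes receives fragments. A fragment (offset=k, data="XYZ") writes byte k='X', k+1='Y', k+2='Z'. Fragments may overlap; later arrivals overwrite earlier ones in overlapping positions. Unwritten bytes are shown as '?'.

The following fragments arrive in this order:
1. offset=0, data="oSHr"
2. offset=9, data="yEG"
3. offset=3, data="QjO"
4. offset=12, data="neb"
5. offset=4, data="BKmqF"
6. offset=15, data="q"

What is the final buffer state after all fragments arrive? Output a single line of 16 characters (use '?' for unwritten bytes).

Fragment 1: offset=0 data="oSHr" -> buffer=oSHr????????????
Fragment 2: offset=9 data="yEG" -> buffer=oSHr?????yEG????
Fragment 3: offset=3 data="QjO" -> buffer=oSHQjO???yEG????
Fragment 4: offset=12 data="neb" -> buffer=oSHQjO???yEGneb?
Fragment 5: offset=4 data="BKmqF" -> buffer=oSHQBKmqFyEGneb?
Fragment 6: offset=15 data="q" -> buffer=oSHQBKmqFyEGnebq

Answer: oSHQBKmqFyEGnebq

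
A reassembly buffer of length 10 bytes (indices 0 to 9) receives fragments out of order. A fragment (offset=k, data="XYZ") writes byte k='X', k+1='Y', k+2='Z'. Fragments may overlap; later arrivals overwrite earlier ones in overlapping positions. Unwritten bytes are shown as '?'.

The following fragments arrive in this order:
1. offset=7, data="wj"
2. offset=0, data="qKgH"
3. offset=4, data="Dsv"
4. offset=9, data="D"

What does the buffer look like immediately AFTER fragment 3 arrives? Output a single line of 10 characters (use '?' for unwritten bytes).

Answer: qKgHDsvwj?

Derivation:
Fragment 1: offset=7 data="wj" -> buffer=???????wj?
Fragment 2: offset=0 data="qKgH" -> buffer=qKgH???wj?
Fragment 3: offset=4 data="Dsv" -> buffer=qKgHDsvwj?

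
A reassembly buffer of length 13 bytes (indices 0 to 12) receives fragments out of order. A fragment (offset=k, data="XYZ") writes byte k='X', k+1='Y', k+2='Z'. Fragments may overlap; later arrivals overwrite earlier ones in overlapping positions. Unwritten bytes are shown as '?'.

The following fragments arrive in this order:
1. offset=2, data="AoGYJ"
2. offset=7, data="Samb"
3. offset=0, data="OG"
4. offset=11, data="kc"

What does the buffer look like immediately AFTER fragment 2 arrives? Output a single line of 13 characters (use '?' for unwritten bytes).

Fragment 1: offset=2 data="AoGYJ" -> buffer=??AoGYJ??????
Fragment 2: offset=7 data="Samb" -> buffer=??AoGYJSamb??

Answer: ??AoGYJSamb??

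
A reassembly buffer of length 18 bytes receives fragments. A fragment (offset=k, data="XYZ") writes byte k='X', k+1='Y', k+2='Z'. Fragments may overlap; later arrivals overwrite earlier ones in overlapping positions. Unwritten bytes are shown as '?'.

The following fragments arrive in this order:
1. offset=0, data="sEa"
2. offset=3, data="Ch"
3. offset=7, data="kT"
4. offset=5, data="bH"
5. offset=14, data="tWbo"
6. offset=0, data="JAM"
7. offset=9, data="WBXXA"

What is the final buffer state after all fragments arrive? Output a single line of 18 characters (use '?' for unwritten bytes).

Fragment 1: offset=0 data="sEa" -> buffer=sEa???????????????
Fragment 2: offset=3 data="Ch" -> buffer=sEaCh?????????????
Fragment 3: offset=7 data="kT" -> buffer=sEaCh??kT?????????
Fragment 4: offset=5 data="bH" -> buffer=sEaChbHkT?????????
Fragment 5: offset=14 data="tWbo" -> buffer=sEaChbHkT?????tWbo
Fragment 6: offset=0 data="JAM" -> buffer=JAMChbHkT?????tWbo
Fragment 7: offset=9 data="WBXXA" -> buffer=JAMChbHkTWBXXAtWbo

Answer: JAMChbHkTWBXXAtWbo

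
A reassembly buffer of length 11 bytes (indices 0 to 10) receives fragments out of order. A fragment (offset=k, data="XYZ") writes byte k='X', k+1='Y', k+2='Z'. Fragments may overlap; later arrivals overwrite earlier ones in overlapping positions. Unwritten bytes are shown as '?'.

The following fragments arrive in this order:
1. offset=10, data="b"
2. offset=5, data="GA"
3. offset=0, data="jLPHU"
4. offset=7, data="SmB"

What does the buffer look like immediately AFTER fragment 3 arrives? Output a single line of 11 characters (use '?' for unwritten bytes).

Fragment 1: offset=10 data="b" -> buffer=??????????b
Fragment 2: offset=5 data="GA" -> buffer=?????GA???b
Fragment 3: offset=0 data="jLPHU" -> buffer=jLPHUGA???b

Answer: jLPHUGA???b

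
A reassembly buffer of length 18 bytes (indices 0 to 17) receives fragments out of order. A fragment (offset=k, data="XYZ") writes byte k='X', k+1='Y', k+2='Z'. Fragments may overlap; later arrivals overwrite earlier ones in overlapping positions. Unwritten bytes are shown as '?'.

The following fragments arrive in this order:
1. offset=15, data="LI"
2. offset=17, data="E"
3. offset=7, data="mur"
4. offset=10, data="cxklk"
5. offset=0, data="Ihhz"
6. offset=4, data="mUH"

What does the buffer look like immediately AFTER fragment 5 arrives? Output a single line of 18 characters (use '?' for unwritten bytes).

Answer: Ihhz???murcxklkLIE

Derivation:
Fragment 1: offset=15 data="LI" -> buffer=???????????????LI?
Fragment 2: offset=17 data="E" -> buffer=???????????????LIE
Fragment 3: offset=7 data="mur" -> buffer=???????mur?????LIE
Fragment 4: offset=10 data="cxklk" -> buffer=???????murcxklkLIE
Fragment 5: offset=0 data="Ihhz" -> buffer=Ihhz???murcxklkLIE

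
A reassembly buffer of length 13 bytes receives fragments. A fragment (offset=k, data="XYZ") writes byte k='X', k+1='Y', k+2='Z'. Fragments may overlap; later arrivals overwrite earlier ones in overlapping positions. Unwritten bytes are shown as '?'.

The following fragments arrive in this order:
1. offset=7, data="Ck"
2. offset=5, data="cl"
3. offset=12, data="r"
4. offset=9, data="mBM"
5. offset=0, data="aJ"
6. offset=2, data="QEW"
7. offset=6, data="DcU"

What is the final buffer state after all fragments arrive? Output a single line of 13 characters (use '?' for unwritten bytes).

Fragment 1: offset=7 data="Ck" -> buffer=???????Ck????
Fragment 2: offset=5 data="cl" -> buffer=?????clCk????
Fragment 3: offset=12 data="r" -> buffer=?????clCk???r
Fragment 4: offset=9 data="mBM" -> buffer=?????clCkmBMr
Fragment 5: offset=0 data="aJ" -> buffer=aJ???clCkmBMr
Fragment 6: offset=2 data="QEW" -> buffer=aJQEWclCkmBMr
Fragment 7: offset=6 data="DcU" -> buffer=aJQEWcDcUmBMr

Answer: aJQEWcDcUmBMr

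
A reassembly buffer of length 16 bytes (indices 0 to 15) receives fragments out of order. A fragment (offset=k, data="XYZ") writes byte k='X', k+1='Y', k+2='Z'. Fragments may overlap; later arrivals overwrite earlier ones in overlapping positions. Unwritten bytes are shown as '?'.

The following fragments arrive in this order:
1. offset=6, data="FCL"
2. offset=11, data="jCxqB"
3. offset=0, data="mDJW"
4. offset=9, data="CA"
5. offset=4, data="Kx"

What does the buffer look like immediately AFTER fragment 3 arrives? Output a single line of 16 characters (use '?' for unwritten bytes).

Answer: mDJW??FCL??jCxqB

Derivation:
Fragment 1: offset=6 data="FCL" -> buffer=??????FCL???????
Fragment 2: offset=11 data="jCxqB" -> buffer=??????FCL??jCxqB
Fragment 3: offset=0 data="mDJW" -> buffer=mDJW??FCL??jCxqB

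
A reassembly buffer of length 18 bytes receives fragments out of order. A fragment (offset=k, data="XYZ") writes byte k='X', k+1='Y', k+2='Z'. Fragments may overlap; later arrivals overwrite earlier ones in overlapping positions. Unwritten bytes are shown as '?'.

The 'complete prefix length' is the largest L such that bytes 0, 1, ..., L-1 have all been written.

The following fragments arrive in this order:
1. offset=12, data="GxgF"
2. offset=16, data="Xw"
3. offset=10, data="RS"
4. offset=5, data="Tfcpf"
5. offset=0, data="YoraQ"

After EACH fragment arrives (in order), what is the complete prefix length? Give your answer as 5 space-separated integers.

Fragment 1: offset=12 data="GxgF" -> buffer=????????????GxgF?? -> prefix_len=0
Fragment 2: offset=16 data="Xw" -> buffer=????????????GxgFXw -> prefix_len=0
Fragment 3: offset=10 data="RS" -> buffer=??????????RSGxgFXw -> prefix_len=0
Fragment 4: offset=5 data="Tfcpf" -> buffer=?????TfcpfRSGxgFXw -> prefix_len=0
Fragment 5: offset=0 data="YoraQ" -> buffer=YoraQTfcpfRSGxgFXw -> prefix_len=18

Answer: 0 0 0 0 18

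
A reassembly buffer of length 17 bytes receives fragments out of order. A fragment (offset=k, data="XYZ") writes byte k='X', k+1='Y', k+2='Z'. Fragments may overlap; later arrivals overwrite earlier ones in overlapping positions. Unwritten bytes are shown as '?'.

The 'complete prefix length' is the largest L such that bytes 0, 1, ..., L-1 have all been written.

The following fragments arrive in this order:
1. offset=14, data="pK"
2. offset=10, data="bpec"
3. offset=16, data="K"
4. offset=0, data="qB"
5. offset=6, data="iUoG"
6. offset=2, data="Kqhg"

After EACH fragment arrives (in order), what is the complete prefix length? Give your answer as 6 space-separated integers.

Answer: 0 0 0 2 2 17

Derivation:
Fragment 1: offset=14 data="pK" -> buffer=??????????????pK? -> prefix_len=0
Fragment 2: offset=10 data="bpec" -> buffer=??????????bpecpK? -> prefix_len=0
Fragment 3: offset=16 data="K" -> buffer=??????????bpecpKK -> prefix_len=0
Fragment 4: offset=0 data="qB" -> buffer=qB????????bpecpKK -> prefix_len=2
Fragment 5: offset=6 data="iUoG" -> buffer=qB????iUoGbpecpKK -> prefix_len=2
Fragment 6: offset=2 data="Kqhg" -> buffer=qBKqhgiUoGbpecpKK -> prefix_len=17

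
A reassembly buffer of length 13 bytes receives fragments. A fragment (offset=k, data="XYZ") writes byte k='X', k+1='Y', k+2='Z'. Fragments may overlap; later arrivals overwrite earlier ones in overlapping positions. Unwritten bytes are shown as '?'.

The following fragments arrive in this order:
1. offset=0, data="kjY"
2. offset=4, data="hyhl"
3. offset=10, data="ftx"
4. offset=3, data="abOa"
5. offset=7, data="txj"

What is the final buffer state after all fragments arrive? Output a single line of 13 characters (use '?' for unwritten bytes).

Fragment 1: offset=0 data="kjY" -> buffer=kjY??????????
Fragment 2: offset=4 data="hyhl" -> buffer=kjY?hyhl?????
Fragment 3: offset=10 data="ftx" -> buffer=kjY?hyhl??ftx
Fragment 4: offset=3 data="abOa" -> buffer=kjYabOal??ftx
Fragment 5: offset=7 data="txj" -> buffer=kjYabOatxjftx

Answer: kjYabOatxjftx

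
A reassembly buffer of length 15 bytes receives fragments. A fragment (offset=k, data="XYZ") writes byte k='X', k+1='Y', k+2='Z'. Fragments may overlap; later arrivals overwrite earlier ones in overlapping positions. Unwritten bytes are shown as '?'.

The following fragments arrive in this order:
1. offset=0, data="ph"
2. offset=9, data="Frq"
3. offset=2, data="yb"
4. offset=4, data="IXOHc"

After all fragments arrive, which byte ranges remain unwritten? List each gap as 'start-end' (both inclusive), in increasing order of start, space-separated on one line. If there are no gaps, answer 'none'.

Answer: 12-14

Derivation:
Fragment 1: offset=0 len=2
Fragment 2: offset=9 len=3
Fragment 3: offset=2 len=2
Fragment 4: offset=4 len=5
Gaps: 12-14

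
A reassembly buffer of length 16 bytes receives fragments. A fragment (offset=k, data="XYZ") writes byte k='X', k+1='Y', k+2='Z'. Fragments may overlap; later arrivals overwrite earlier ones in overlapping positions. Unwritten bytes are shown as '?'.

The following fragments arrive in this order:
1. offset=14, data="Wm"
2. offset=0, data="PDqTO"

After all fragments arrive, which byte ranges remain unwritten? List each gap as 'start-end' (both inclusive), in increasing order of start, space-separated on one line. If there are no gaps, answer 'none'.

Fragment 1: offset=14 len=2
Fragment 2: offset=0 len=5
Gaps: 5-13

Answer: 5-13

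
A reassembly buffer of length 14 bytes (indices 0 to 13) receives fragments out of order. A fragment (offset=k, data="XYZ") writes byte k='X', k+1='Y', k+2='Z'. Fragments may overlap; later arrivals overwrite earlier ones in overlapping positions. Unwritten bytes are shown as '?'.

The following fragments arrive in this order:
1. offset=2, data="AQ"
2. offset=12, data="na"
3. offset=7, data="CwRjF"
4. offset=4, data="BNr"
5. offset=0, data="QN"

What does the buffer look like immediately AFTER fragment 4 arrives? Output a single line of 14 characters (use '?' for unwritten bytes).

Answer: ??AQBNrCwRjFna

Derivation:
Fragment 1: offset=2 data="AQ" -> buffer=??AQ??????????
Fragment 2: offset=12 data="na" -> buffer=??AQ????????na
Fragment 3: offset=7 data="CwRjF" -> buffer=??AQ???CwRjFna
Fragment 4: offset=4 data="BNr" -> buffer=??AQBNrCwRjFna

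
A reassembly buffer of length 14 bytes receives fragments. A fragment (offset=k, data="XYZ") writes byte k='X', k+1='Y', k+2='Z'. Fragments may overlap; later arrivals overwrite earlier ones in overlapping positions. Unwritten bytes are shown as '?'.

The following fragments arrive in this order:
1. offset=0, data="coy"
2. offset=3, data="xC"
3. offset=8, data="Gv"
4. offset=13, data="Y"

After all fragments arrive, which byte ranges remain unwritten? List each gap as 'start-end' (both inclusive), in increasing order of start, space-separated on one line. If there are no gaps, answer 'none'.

Fragment 1: offset=0 len=3
Fragment 2: offset=3 len=2
Fragment 3: offset=8 len=2
Fragment 4: offset=13 len=1
Gaps: 5-7 10-12

Answer: 5-7 10-12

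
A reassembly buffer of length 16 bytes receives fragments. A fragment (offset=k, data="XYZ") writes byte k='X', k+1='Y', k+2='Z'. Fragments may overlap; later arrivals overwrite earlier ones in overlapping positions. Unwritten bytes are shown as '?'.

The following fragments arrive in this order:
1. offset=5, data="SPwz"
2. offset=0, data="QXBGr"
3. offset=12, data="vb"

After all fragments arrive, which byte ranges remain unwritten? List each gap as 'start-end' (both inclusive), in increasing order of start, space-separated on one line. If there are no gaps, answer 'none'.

Answer: 9-11 14-15

Derivation:
Fragment 1: offset=5 len=4
Fragment 2: offset=0 len=5
Fragment 3: offset=12 len=2
Gaps: 9-11 14-15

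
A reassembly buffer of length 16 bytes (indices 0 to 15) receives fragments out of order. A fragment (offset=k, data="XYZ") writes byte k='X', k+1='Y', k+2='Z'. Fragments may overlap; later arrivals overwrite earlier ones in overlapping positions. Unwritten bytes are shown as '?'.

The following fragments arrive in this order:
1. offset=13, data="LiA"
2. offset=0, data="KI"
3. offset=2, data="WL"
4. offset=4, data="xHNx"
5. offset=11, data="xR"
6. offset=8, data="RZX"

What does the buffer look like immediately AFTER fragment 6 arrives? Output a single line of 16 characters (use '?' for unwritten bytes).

Fragment 1: offset=13 data="LiA" -> buffer=?????????????LiA
Fragment 2: offset=0 data="KI" -> buffer=KI???????????LiA
Fragment 3: offset=2 data="WL" -> buffer=KIWL?????????LiA
Fragment 4: offset=4 data="xHNx" -> buffer=KIWLxHNx?????LiA
Fragment 5: offset=11 data="xR" -> buffer=KIWLxHNx???xRLiA
Fragment 6: offset=8 data="RZX" -> buffer=KIWLxHNxRZXxRLiA

Answer: KIWLxHNxRZXxRLiA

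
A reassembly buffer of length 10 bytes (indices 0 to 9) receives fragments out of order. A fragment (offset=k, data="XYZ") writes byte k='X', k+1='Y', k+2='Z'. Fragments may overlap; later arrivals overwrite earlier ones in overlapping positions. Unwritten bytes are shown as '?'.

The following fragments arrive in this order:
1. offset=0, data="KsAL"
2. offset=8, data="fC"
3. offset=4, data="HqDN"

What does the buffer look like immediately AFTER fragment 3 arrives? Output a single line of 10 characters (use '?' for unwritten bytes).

Fragment 1: offset=0 data="KsAL" -> buffer=KsAL??????
Fragment 2: offset=8 data="fC" -> buffer=KsAL????fC
Fragment 3: offset=4 data="HqDN" -> buffer=KsALHqDNfC

Answer: KsALHqDNfC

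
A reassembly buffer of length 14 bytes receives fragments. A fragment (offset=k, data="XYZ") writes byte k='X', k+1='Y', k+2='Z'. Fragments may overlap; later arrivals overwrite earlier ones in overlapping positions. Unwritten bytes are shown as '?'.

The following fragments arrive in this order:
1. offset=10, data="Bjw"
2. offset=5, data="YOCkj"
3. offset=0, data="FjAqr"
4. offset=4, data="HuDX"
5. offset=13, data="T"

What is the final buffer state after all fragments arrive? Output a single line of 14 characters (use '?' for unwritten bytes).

Fragment 1: offset=10 data="Bjw" -> buffer=??????????Bjw?
Fragment 2: offset=5 data="YOCkj" -> buffer=?????YOCkjBjw?
Fragment 3: offset=0 data="FjAqr" -> buffer=FjAqrYOCkjBjw?
Fragment 4: offset=4 data="HuDX" -> buffer=FjAqHuDXkjBjw?
Fragment 5: offset=13 data="T" -> buffer=FjAqHuDXkjBjwT

Answer: FjAqHuDXkjBjwT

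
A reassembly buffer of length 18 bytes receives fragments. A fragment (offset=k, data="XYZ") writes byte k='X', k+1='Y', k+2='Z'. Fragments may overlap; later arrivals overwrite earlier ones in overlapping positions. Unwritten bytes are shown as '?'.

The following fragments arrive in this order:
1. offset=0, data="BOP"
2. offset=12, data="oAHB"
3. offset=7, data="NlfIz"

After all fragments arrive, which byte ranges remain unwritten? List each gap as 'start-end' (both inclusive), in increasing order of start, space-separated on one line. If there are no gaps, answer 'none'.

Fragment 1: offset=0 len=3
Fragment 2: offset=12 len=4
Fragment 3: offset=7 len=5
Gaps: 3-6 16-17

Answer: 3-6 16-17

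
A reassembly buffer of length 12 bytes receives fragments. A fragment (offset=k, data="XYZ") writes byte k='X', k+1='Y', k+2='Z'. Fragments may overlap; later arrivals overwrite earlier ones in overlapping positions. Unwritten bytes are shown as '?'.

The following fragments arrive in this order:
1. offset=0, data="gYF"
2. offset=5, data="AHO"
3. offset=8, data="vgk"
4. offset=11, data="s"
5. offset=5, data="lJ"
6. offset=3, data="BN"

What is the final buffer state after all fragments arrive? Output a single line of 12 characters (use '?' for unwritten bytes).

Fragment 1: offset=0 data="gYF" -> buffer=gYF?????????
Fragment 2: offset=5 data="AHO" -> buffer=gYF??AHO????
Fragment 3: offset=8 data="vgk" -> buffer=gYF??AHOvgk?
Fragment 4: offset=11 data="s" -> buffer=gYF??AHOvgks
Fragment 5: offset=5 data="lJ" -> buffer=gYF??lJOvgks
Fragment 6: offset=3 data="BN" -> buffer=gYFBNlJOvgks

Answer: gYFBNlJOvgks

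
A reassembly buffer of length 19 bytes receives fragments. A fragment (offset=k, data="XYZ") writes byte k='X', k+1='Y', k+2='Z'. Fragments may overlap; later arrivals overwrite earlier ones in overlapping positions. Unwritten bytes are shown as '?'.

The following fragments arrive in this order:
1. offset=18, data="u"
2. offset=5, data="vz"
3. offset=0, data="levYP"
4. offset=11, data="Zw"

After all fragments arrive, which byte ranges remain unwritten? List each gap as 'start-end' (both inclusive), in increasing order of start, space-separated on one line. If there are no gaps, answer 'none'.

Answer: 7-10 13-17

Derivation:
Fragment 1: offset=18 len=1
Fragment 2: offset=5 len=2
Fragment 3: offset=0 len=5
Fragment 4: offset=11 len=2
Gaps: 7-10 13-17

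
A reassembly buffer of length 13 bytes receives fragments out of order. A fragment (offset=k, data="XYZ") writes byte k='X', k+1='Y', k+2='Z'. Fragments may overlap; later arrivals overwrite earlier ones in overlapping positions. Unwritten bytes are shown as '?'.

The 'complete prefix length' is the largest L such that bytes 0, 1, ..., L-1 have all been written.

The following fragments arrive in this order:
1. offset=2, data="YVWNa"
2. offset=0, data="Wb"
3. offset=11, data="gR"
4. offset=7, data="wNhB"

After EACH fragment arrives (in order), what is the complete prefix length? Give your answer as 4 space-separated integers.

Answer: 0 7 7 13

Derivation:
Fragment 1: offset=2 data="YVWNa" -> buffer=??YVWNa?????? -> prefix_len=0
Fragment 2: offset=0 data="Wb" -> buffer=WbYVWNa?????? -> prefix_len=7
Fragment 3: offset=11 data="gR" -> buffer=WbYVWNa????gR -> prefix_len=7
Fragment 4: offset=7 data="wNhB" -> buffer=WbYVWNawNhBgR -> prefix_len=13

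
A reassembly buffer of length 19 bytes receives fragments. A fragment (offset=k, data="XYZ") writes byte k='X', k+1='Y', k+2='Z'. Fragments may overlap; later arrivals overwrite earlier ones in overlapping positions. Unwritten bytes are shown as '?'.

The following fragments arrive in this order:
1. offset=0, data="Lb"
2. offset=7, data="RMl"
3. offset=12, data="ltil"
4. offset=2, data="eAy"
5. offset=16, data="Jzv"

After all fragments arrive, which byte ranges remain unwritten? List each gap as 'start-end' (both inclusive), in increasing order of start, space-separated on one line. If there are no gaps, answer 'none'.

Answer: 5-6 10-11

Derivation:
Fragment 1: offset=0 len=2
Fragment 2: offset=7 len=3
Fragment 3: offset=12 len=4
Fragment 4: offset=2 len=3
Fragment 5: offset=16 len=3
Gaps: 5-6 10-11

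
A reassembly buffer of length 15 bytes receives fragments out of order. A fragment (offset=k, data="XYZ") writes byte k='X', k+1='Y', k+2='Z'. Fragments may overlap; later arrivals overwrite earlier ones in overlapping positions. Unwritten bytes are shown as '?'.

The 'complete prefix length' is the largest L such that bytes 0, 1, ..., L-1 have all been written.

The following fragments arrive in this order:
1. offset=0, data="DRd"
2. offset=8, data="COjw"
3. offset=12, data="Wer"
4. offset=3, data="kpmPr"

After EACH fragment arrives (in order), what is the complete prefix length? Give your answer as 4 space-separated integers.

Answer: 3 3 3 15

Derivation:
Fragment 1: offset=0 data="DRd" -> buffer=DRd???????????? -> prefix_len=3
Fragment 2: offset=8 data="COjw" -> buffer=DRd?????COjw??? -> prefix_len=3
Fragment 3: offset=12 data="Wer" -> buffer=DRd?????COjwWer -> prefix_len=3
Fragment 4: offset=3 data="kpmPr" -> buffer=DRdkpmPrCOjwWer -> prefix_len=15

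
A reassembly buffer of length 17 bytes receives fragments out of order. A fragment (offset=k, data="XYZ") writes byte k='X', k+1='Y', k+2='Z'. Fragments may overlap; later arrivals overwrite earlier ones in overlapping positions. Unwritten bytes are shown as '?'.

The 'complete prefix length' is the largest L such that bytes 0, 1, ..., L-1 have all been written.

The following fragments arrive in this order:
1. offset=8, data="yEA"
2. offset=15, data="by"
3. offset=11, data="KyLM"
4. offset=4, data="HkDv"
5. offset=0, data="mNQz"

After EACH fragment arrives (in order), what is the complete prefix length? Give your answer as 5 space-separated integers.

Fragment 1: offset=8 data="yEA" -> buffer=????????yEA?????? -> prefix_len=0
Fragment 2: offset=15 data="by" -> buffer=????????yEA????by -> prefix_len=0
Fragment 3: offset=11 data="KyLM" -> buffer=????????yEAKyLMby -> prefix_len=0
Fragment 4: offset=4 data="HkDv" -> buffer=????HkDvyEAKyLMby -> prefix_len=0
Fragment 5: offset=0 data="mNQz" -> buffer=mNQzHkDvyEAKyLMby -> prefix_len=17

Answer: 0 0 0 0 17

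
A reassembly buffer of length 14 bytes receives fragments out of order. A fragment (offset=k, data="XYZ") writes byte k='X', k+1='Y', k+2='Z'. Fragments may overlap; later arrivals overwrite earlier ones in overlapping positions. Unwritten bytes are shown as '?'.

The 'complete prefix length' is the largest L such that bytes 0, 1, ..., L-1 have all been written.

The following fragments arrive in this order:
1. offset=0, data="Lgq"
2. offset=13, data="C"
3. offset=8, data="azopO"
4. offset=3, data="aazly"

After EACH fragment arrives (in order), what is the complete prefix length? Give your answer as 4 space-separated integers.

Fragment 1: offset=0 data="Lgq" -> buffer=Lgq??????????? -> prefix_len=3
Fragment 2: offset=13 data="C" -> buffer=Lgq??????????C -> prefix_len=3
Fragment 3: offset=8 data="azopO" -> buffer=Lgq?????azopOC -> prefix_len=3
Fragment 4: offset=3 data="aazly" -> buffer=LgqaazlyazopOC -> prefix_len=14

Answer: 3 3 3 14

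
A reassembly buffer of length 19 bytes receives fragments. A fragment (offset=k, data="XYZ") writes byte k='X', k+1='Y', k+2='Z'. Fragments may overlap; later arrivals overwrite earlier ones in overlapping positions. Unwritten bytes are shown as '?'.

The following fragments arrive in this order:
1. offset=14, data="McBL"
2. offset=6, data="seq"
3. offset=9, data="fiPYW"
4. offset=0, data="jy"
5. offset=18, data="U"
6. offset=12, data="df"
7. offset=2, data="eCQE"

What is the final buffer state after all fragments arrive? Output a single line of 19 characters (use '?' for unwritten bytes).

Answer: jyeCQEseqfiPdfMcBLU

Derivation:
Fragment 1: offset=14 data="McBL" -> buffer=??????????????McBL?
Fragment 2: offset=6 data="seq" -> buffer=??????seq?????McBL?
Fragment 3: offset=9 data="fiPYW" -> buffer=??????seqfiPYWMcBL?
Fragment 4: offset=0 data="jy" -> buffer=jy????seqfiPYWMcBL?
Fragment 5: offset=18 data="U" -> buffer=jy????seqfiPYWMcBLU
Fragment 6: offset=12 data="df" -> buffer=jy????seqfiPdfMcBLU
Fragment 7: offset=2 data="eCQE" -> buffer=jyeCQEseqfiPdfMcBLU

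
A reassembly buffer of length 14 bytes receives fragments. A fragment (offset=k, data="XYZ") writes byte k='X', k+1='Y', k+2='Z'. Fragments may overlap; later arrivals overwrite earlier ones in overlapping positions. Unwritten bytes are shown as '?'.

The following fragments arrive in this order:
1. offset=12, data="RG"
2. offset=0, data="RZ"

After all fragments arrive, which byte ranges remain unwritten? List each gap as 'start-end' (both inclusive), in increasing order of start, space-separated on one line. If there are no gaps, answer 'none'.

Answer: 2-11

Derivation:
Fragment 1: offset=12 len=2
Fragment 2: offset=0 len=2
Gaps: 2-11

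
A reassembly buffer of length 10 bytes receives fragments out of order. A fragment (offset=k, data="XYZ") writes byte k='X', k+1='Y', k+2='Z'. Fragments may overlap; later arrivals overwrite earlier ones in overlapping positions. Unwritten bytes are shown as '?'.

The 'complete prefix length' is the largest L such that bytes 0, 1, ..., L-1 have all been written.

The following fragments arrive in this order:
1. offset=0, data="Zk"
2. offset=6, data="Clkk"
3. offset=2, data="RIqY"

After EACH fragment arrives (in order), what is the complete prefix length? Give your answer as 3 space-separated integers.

Answer: 2 2 10

Derivation:
Fragment 1: offset=0 data="Zk" -> buffer=Zk???????? -> prefix_len=2
Fragment 2: offset=6 data="Clkk" -> buffer=Zk????Clkk -> prefix_len=2
Fragment 3: offset=2 data="RIqY" -> buffer=ZkRIqYClkk -> prefix_len=10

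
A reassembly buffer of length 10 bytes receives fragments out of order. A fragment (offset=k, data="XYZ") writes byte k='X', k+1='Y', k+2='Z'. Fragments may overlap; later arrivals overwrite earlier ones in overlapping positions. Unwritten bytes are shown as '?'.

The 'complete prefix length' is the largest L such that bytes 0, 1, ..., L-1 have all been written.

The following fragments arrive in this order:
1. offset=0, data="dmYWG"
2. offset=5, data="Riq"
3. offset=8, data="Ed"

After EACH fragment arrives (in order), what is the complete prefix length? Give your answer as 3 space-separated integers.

Answer: 5 8 10

Derivation:
Fragment 1: offset=0 data="dmYWG" -> buffer=dmYWG????? -> prefix_len=5
Fragment 2: offset=5 data="Riq" -> buffer=dmYWGRiq?? -> prefix_len=8
Fragment 3: offset=8 data="Ed" -> buffer=dmYWGRiqEd -> prefix_len=10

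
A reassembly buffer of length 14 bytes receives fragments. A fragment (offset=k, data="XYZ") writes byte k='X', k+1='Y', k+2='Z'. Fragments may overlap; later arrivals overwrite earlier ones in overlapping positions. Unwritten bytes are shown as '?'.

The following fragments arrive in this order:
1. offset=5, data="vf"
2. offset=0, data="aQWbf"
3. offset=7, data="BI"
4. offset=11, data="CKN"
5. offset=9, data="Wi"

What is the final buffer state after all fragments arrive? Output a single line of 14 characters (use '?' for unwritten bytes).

Answer: aQWbfvfBIWiCKN

Derivation:
Fragment 1: offset=5 data="vf" -> buffer=?????vf???????
Fragment 2: offset=0 data="aQWbf" -> buffer=aQWbfvf???????
Fragment 3: offset=7 data="BI" -> buffer=aQWbfvfBI?????
Fragment 4: offset=11 data="CKN" -> buffer=aQWbfvfBI??CKN
Fragment 5: offset=9 data="Wi" -> buffer=aQWbfvfBIWiCKN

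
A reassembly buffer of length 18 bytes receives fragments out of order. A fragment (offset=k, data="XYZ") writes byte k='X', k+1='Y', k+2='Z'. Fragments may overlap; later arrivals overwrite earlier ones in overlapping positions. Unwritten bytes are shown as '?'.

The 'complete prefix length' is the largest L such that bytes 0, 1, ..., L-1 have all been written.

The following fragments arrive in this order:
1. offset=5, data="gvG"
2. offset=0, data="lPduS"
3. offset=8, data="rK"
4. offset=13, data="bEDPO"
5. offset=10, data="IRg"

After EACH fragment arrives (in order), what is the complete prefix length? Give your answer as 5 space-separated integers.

Answer: 0 8 10 10 18

Derivation:
Fragment 1: offset=5 data="gvG" -> buffer=?????gvG?????????? -> prefix_len=0
Fragment 2: offset=0 data="lPduS" -> buffer=lPduSgvG?????????? -> prefix_len=8
Fragment 3: offset=8 data="rK" -> buffer=lPduSgvGrK???????? -> prefix_len=10
Fragment 4: offset=13 data="bEDPO" -> buffer=lPduSgvGrK???bEDPO -> prefix_len=10
Fragment 5: offset=10 data="IRg" -> buffer=lPduSgvGrKIRgbEDPO -> prefix_len=18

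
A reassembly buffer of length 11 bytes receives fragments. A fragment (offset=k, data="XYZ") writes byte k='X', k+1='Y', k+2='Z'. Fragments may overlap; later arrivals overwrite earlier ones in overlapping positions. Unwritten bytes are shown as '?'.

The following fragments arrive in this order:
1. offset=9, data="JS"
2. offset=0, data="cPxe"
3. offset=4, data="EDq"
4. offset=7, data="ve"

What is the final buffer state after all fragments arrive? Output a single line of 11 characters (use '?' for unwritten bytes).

Fragment 1: offset=9 data="JS" -> buffer=?????????JS
Fragment 2: offset=0 data="cPxe" -> buffer=cPxe?????JS
Fragment 3: offset=4 data="EDq" -> buffer=cPxeEDq??JS
Fragment 4: offset=7 data="ve" -> buffer=cPxeEDqveJS

Answer: cPxeEDqveJS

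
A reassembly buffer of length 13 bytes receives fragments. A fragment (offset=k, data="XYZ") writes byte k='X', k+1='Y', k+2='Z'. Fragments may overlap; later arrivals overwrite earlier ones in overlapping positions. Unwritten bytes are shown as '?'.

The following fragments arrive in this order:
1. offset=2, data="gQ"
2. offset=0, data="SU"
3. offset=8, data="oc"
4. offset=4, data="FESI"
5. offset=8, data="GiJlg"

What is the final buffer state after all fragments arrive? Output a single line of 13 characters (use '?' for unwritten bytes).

Answer: SUgQFESIGiJlg

Derivation:
Fragment 1: offset=2 data="gQ" -> buffer=??gQ?????????
Fragment 2: offset=0 data="SU" -> buffer=SUgQ?????????
Fragment 3: offset=8 data="oc" -> buffer=SUgQ????oc???
Fragment 4: offset=4 data="FESI" -> buffer=SUgQFESIoc???
Fragment 5: offset=8 data="GiJlg" -> buffer=SUgQFESIGiJlg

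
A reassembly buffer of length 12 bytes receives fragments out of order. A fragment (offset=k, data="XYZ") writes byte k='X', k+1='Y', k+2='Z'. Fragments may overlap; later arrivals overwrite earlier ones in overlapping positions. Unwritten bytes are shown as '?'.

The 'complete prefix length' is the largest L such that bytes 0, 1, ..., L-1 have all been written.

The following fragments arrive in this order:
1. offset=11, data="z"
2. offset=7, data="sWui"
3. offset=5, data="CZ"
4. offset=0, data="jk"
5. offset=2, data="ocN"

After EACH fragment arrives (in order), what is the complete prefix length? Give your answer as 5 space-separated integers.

Answer: 0 0 0 2 12

Derivation:
Fragment 1: offset=11 data="z" -> buffer=???????????z -> prefix_len=0
Fragment 2: offset=7 data="sWui" -> buffer=???????sWuiz -> prefix_len=0
Fragment 3: offset=5 data="CZ" -> buffer=?????CZsWuiz -> prefix_len=0
Fragment 4: offset=0 data="jk" -> buffer=jk???CZsWuiz -> prefix_len=2
Fragment 5: offset=2 data="ocN" -> buffer=jkocNCZsWuiz -> prefix_len=12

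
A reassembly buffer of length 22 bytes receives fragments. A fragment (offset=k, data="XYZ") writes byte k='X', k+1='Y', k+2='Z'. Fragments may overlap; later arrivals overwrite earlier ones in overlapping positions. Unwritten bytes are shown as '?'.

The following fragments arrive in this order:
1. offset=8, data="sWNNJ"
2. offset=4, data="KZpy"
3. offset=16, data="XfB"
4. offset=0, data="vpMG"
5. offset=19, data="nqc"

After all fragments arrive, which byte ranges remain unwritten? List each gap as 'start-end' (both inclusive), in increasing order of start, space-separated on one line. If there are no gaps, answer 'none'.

Fragment 1: offset=8 len=5
Fragment 2: offset=4 len=4
Fragment 3: offset=16 len=3
Fragment 4: offset=0 len=4
Fragment 5: offset=19 len=3
Gaps: 13-15

Answer: 13-15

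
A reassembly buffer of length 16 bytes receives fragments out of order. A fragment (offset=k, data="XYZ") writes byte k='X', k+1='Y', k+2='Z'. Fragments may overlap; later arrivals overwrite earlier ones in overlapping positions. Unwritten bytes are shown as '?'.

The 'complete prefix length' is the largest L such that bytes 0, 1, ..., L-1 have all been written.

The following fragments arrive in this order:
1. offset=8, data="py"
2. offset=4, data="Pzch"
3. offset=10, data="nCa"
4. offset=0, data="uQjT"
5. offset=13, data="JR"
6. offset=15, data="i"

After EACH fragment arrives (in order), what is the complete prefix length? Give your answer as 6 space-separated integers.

Fragment 1: offset=8 data="py" -> buffer=????????py?????? -> prefix_len=0
Fragment 2: offset=4 data="Pzch" -> buffer=????Pzchpy?????? -> prefix_len=0
Fragment 3: offset=10 data="nCa" -> buffer=????PzchpynCa??? -> prefix_len=0
Fragment 4: offset=0 data="uQjT" -> buffer=uQjTPzchpynCa??? -> prefix_len=13
Fragment 5: offset=13 data="JR" -> buffer=uQjTPzchpynCaJR? -> prefix_len=15
Fragment 6: offset=15 data="i" -> buffer=uQjTPzchpynCaJRi -> prefix_len=16

Answer: 0 0 0 13 15 16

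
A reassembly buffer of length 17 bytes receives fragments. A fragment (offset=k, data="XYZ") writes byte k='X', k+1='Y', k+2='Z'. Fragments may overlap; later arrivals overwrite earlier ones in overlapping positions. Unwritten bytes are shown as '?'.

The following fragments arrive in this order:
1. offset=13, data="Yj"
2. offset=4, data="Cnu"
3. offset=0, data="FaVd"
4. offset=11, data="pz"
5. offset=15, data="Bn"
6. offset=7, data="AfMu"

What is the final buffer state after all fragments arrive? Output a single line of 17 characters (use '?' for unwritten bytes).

Answer: FaVdCnuAfMupzYjBn

Derivation:
Fragment 1: offset=13 data="Yj" -> buffer=?????????????Yj??
Fragment 2: offset=4 data="Cnu" -> buffer=????Cnu??????Yj??
Fragment 3: offset=0 data="FaVd" -> buffer=FaVdCnu??????Yj??
Fragment 4: offset=11 data="pz" -> buffer=FaVdCnu????pzYj??
Fragment 5: offset=15 data="Bn" -> buffer=FaVdCnu????pzYjBn
Fragment 6: offset=7 data="AfMu" -> buffer=FaVdCnuAfMupzYjBn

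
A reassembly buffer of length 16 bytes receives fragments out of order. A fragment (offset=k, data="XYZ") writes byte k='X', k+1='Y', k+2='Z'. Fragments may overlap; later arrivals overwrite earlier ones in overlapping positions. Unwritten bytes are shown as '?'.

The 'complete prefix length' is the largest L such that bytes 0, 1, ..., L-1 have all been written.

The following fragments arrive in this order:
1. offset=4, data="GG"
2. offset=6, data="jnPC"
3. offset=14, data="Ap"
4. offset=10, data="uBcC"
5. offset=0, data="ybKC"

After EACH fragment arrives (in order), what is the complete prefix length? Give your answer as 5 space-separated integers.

Answer: 0 0 0 0 16

Derivation:
Fragment 1: offset=4 data="GG" -> buffer=????GG?????????? -> prefix_len=0
Fragment 2: offset=6 data="jnPC" -> buffer=????GGjnPC?????? -> prefix_len=0
Fragment 3: offset=14 data="Ap" -> buffer=????GGjnPC????Ap -> prefix_len=0
Fragment 4: offset=10 data="uBcC" -> buffer=????GGjnPCuBcCAp -> prefix_len=0
Fragment 5: offset=0 data="ybKC" -> buffer=ybKCGGjnPCuBcCAp -> prefix_len=16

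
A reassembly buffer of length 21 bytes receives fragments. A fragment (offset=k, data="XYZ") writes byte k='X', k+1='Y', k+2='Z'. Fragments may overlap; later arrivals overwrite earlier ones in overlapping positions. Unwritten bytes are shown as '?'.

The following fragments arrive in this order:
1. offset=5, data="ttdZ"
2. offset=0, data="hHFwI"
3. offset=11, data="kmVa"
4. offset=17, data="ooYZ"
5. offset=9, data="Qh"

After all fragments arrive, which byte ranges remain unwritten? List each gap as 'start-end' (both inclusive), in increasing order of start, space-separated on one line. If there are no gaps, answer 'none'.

Fragment 1: offset=5 len=4
Fragment 2: offset=0 len=5
Fragment 3: offset=11 len=4
Fragment 4: offset=17 len=4
Fragment 5: offset=9 len=2
Gaps: 15-16

Answer: 15-16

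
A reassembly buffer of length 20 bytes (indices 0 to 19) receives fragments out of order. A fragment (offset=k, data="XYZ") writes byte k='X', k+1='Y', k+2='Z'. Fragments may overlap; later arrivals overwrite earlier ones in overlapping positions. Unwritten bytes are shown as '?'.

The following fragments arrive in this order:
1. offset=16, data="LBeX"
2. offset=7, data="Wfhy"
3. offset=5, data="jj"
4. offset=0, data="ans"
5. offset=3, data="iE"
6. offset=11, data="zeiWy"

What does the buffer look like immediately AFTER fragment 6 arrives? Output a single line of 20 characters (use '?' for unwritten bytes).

Fragment 1: offset=16 data="LBeX" -> buffer=????????????????LBeX
Fragment 2: offset=7 data="Wfhy" -> buffer=???????Wfhy?????LBeX
Fragment 3: offset=5 data="jj" -> buffer=?????jjWfhy?????LBeX
Fragment 4: offset=0 data="ans" -> buffer=ans??jjWfhy?????LBeX
Fragment 5: offset=3 data="iE" -> buffer=ansiEjjWfhy?????LBeX
Fragment 6: offset=11 data="zeiWy" -> buffer=ansiEjjWfhyzeiWyLBeX

Answer: ansiEjjWfhyzeiWyLBeX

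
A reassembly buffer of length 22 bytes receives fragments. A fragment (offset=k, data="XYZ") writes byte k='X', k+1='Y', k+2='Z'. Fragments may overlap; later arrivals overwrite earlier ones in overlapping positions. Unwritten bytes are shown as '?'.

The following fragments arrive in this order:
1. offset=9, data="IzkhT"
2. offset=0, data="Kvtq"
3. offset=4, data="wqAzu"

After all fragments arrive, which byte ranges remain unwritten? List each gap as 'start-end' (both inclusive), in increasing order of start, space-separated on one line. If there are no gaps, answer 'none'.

Answer: 14-21

Derivation:
Fragment 1: offset=9 len=5
Fragment 2: offset=0 len=4
Fragment 3: offset=4 len=5
Gaps: 14-21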